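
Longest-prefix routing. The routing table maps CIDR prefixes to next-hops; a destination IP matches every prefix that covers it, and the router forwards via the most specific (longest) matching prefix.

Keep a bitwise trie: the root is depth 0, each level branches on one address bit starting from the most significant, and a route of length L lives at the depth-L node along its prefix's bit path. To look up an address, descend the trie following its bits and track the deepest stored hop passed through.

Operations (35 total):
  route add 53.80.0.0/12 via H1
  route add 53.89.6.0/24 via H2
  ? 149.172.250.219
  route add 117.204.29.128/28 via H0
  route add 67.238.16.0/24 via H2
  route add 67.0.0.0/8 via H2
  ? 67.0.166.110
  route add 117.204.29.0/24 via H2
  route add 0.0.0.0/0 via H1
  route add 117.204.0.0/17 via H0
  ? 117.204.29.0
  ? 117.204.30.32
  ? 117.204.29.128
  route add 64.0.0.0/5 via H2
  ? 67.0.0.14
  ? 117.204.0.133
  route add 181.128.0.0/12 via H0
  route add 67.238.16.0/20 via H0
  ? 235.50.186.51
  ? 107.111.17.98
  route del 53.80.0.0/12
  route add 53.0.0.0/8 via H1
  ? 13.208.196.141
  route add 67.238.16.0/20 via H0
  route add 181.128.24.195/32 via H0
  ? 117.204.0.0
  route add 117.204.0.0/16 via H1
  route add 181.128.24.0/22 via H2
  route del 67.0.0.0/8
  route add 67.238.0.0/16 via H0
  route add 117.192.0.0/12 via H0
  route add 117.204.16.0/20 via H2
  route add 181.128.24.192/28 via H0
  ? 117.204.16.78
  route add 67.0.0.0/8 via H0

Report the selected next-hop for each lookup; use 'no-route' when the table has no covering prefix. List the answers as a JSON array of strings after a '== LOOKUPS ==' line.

Apply in order:
  + 53.80.0.0/12 (H1) depth=12
  + 53.89.6.0/24 (H2) depth=24
  Q 149.172.250.219: descend ε ; hops seen [∅] ; pick no-route
  + 117.204.29.128/28 (H0) depth=28
  + 67.238.16.0/24 (H2) depth=24
  + 67.0.0.0/8 (H2) depth=8
  Q 67.0.166.110: descend 01000011 ; hops seen [H2] ; pick H2
  + 117.204.29.0/24 (H2) depth=24
  + 0.0.0.0/0 (H1) depth=0
  + 117.204.0.0/17 (H0) depth=17
  Q 117.204.29.0: descend 011101011100110000011101 ; hops seen [H1,H0,H2] ; pick H2
  Q 117.204.30.32: descend 0111010111001100000111 ; hops seen [H1,H0] ; pick H0
  Q 117.204.29.128: descend 0111010111001100000111011000 ; hops seen [H1,H0,H2,H0] ; pick H0
  + 64.0.0.0/5 (H2) depth=5
  Q 67.0.0.14: descend 01000011 ; hops seen [H1,H2,H2] ; pick H2
  Q 117.204.0.133: descend 0111010111001100000 ; hops seen [H1,H0] ; pick H0
  + 181.128.0.0/12 (H0) depth=12
  + 67.238.16.0/20 (H0) depth=20
  Q 235.50.186.51: descend 1 ; hops seen [H1] ; pick H1
  Q 107.111.17.98: descend 011 ; hops seen [H1] ; pick H1
  del 53.80.0.0/12 (clear depth 12)
  + 53.0.0.0/8 (H1) depth=8
  Q 13.208.196.141: descend 00 ; hops seen [H1] ; pick H1
  + 67.238.16.0/20 (H0) depth=20
  + 181.128.24.195/32 (H0) depth=32
  Q 117.204.0.0: descend 0111010111001100000 ; hops seen [H1,H0] ; pick H0
  + 117.204.0.0/16 (H1) depth=16
  + 181.128.24.0/22 (H2) depth=22
  del 67.0.0.0/8 (clear depth 8)
  + 67.238.0.0/16 (H0) depth=16
  + 117.192.0.0/12 (H0) depth=12
  + 117.204.16.0/20 (H2) depth=20
  + 181.128.24.192/28 (H0) depth=28
  Q 117.204.16.78: descend 01110101110011000001 ; hops seen [H1,H0,H1,H0,H2] ; pick H2
  + 67.0.0.0/8 (H0) depth=8

== LOOKUPS ==
["no-route","H2","H2","H0","H0","H2","H0","H1","H1","H1","H0","H2"]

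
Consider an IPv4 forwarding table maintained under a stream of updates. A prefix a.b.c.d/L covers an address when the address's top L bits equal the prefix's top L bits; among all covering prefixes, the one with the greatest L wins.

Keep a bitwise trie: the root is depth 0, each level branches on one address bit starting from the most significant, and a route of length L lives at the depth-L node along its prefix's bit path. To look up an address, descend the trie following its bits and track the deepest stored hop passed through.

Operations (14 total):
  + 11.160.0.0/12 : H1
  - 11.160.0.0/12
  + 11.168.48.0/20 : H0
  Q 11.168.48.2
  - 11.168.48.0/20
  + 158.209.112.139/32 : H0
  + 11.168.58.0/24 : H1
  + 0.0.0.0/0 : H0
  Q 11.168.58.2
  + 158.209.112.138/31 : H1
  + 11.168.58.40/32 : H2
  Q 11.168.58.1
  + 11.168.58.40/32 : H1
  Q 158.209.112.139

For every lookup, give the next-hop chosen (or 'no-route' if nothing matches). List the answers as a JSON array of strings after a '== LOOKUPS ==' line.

Process each operation:
  + 11.160.0.0/12 (H1) depth=12
  del 11.160.0.0/12 (clear depth 12)
  + 11.168.48.0/20 (H0) depth=20
  Q 11.168.48.2: descend 00001011101010000011 ; hops seen [H0] ; pick H0
  del 11.168.48.0/20 (clear depth 20)
  + 158.209.112.139/32 (H0) depth=32
  + 11.168.58.0/24 (H1) depth=24
  + 0.0.0.0/0 (H0) depth=0
  Q 11.168.58.2: descend 000010111010100000111010 ; hops seen [H0,H1] ; pick H1
  + 158.209.112.138/31 (H1) depth=31
  + 11.168.58.40/32 (H2) depth=32
  Q 11.168.58.1: descend 00001011101010000011101000 ; hops seen [H0,H1] ; pick H1
  + 11.168.58.40/32 (H1) depth=32
  Q 158.209.112.139: descend 10011110110100010111000010001011 ; hops seen [H0,H1,H0] ; pick H0

== LOOKUPS ==
["H0","H1","H1","H0"]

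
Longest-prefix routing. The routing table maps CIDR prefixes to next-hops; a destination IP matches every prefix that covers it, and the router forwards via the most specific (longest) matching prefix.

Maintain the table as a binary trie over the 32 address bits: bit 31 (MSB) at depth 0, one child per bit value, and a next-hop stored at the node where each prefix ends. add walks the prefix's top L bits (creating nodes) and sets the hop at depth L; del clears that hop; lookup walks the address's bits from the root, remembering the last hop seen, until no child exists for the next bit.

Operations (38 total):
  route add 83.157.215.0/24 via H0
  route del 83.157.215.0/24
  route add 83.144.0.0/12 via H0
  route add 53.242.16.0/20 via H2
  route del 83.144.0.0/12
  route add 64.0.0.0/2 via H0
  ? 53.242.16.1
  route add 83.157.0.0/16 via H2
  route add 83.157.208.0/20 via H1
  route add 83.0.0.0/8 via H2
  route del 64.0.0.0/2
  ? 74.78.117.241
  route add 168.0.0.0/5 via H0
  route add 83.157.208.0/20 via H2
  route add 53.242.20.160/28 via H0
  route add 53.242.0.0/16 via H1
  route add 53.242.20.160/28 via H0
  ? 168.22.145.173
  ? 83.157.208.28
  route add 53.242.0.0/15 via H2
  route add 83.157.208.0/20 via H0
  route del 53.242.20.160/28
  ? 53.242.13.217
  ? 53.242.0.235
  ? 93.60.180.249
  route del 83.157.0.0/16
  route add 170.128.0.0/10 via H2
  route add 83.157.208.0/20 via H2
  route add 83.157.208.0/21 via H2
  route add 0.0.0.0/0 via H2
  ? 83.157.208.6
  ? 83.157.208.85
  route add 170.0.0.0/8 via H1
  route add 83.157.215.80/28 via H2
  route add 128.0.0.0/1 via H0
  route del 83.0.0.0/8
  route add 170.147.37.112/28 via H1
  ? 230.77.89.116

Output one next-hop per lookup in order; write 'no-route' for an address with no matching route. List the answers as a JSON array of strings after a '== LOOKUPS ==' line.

Process each operation:
  add 83.157.215.0/24 -> H0 at depth 24
  del 83.157.215.0/24 (clear depth 24)
  add 83.144.0.0/12 -> H0 at depth 12
  add 53.242.16.0/20 -> H2 at depth 20
  del 83.144.0.0/12 (clear depth 12)
  add 64.0.0.0/2 -> H0 at depth 2
  Q 53.242.16.1: descend 00110101111100100001 ; hops seen [H2] ; pick H2
  add 83.157.0.0/16 -> H2 at depth 16
  add 83.157.208.0/20 -> H1 at depth 20
  add 83.0.0.0/8 -> H2 at depth 8
  del 64.0.0.0/2 (clear depth 2)
  Q 74.78.117.241: descend 010 ; hops seen [∅] ; pick no-route
  add 168.0.0.0/5 -> H0 at depth 5
  add 83.157.208.0/20 -> H2 at depth 20
  add 53.242.20.160/28 -> H0 at depth 28
  add 53.242.0.0/16 -> H1 at depth 16
  add 53.242.20.160/28 -> H0 at depth 28
  Q 168.22.145.173: descend 10101 ; hops seen [H0] ; pick H0
  Q 83.157.208.28: descend 010100111001110111010 ; hops seen [H2,H2,H2] ; pick H2
  add 53.242.0.0/15 -> H2 at depth 15
  add 83.157.208.0/20 -> H0 at depth 20
  del 53.242.20.160/28 (clear depth 28)
  Q 53.242.13.217: descend 0011010111110010000 ; hops seen [H2,H1] ; pick H1
  Q 53.242.0.235: descend 0011010111110010000 ; hops seen [H2,H1] ; pick H1
  Q 93.60.180.249: descend 0101 ; hops seen [∅] ; pick no-route
  del 83.157.0.0/16 (clear depth 16)
  add 170.128.0.0/10 -> H2 at depth 10
  add 83.157.208.0/20 -> H2 at depth 20
  add 83.157.208.0/21 -> H2 at depth 21
  add 0.0.0.0/0 -> H2 at depth 0
  Q 83.157.208.6: descend 010100111001110111010 ; hops seen [H2,H2,H2,H2] ; pick H2
  Q 83.157.208.85: descend 010100111001110111010 ; hops seen [H2,H2,H2,H2] ; pick H2
  add 170.0.0.0/8 -> H1 at depth 8
  add 83.157.215.80/28 -> H2 at depth 28
  add 128.0.0.0/1 -> H0 at depth 1
  del 83.0.0.0/8 (clear depth 8)
  add 170.147.37.112/28 -> H1 at depth 28
  Q 230.77.89.116: descend 1 ; hops seen [H2,H0] ; pick H0

== LOOKUPS ==
["H2","no-route","H0","H2","H1","H1","no-route","H2","H2","H0"]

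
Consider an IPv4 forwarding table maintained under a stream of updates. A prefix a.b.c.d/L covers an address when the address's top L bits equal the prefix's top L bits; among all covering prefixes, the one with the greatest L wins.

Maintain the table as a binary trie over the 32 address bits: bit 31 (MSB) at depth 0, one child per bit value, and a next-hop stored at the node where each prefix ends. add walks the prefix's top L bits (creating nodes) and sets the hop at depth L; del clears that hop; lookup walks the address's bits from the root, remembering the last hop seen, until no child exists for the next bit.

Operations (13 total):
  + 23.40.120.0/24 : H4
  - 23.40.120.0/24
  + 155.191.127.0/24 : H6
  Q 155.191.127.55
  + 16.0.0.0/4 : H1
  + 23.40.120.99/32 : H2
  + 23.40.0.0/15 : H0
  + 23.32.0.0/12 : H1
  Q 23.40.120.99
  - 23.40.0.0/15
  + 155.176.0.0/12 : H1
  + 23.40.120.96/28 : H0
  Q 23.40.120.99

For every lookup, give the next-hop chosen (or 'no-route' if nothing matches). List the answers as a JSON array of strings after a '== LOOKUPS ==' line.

Process each operation:
  + 23.40.120.0/24 (H4) depth=24
  - 23.40.120.0/24 clear@24
  + 155.191.127.0/24 (H6) depth=24
  ? 155.191.127.55  path d0:-→d1:-→d2:-→d3:-→d4:-→d5:-→d6:-→d7:-→d8:-→d9:-→d10:-→d11:-→d12:-→d13:-→d14:-→d15:-→d16:-→d17:-→d18:-→d19:-→d20:-→d21:-→d22:-→d23:-→d24:H6  best=H6
  + 16.0.0.0/4 (H1) depth=4
  + 23.40.120.99/32 (H2) depth=32
  + 23.40.0.0/15 (H0) depth=15
  + 23.32.0.0/12 (H1) depth=12
  ? 23.40.120.99  path d0:-→d1:-→d2:-→d3:-→d4:H1→d5:-→d6:-→d7:-→d8:-→d9:-→d10:-→d11:-→d12:H1→d13:-→d14:-→d15:H0→d16:-→d17:-→d18:-→d19:-→d20:-→d21:-→d22:-→d23:-→d24:-→d25:-→d26:-→d27:-→d28:-→d29:-→d30:-→d31:-→d32:H2  best=H2
  - 23.40.0.0/15 clear@15
  + 155.176.0.0/12 (H1) depth=12
  + 23.40.120.96/28 (H0) depth=28
  ? 23.40.120.99  path d0:-→d1:-→d2:-→d3:-→d4:H1→d5:-→d6:-→d7:-→d8:-→d9:-→d10:-→d11:-→d12:H1→d13:-→d14:-→d15:-→d16:-→d17:-→d18:-→d19:-→d20:-→d21:-→d22:-→d23:-→d24:-→d25:-→d26:-→d27:-→d28:H0→d29:-→d30:-→d31:-→d32:H2  best=H2

== LOOKUPS ==
["H6","H2","H2"]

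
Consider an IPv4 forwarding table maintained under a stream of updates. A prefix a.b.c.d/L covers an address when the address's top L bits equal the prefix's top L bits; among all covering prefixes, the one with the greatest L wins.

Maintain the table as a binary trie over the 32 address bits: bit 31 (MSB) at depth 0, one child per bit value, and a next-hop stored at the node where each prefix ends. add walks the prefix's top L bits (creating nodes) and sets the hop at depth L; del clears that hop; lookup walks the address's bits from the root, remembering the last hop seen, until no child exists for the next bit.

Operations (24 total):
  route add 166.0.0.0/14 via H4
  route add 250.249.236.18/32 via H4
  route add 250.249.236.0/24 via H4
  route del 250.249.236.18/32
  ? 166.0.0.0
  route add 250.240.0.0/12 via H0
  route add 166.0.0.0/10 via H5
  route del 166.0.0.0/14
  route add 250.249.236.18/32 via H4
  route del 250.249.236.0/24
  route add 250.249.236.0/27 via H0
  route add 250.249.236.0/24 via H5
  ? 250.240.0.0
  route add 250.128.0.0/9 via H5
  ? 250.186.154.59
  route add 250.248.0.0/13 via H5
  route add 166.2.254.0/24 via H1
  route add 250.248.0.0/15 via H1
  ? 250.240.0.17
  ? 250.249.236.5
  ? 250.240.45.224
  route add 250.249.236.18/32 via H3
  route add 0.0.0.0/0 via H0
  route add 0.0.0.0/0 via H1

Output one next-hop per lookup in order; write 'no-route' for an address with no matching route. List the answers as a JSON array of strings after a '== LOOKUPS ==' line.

Process each operation:
  add 166.0.0.0/14 -> H4 at depth 14
  add 250.249.236.18/32 -> H4 at depth 32
  add 250.249.236.0/24 -> H4 at depth 24
  - 250.249.236.18/32 clear@32
  lookup 166.0.0.0: bits 10100110000000 walk d0:-→d1:-→d2:-→d3:-→d4:-→d5:-→d6:-→d7:-→d8:-→d9:-→d10:-→d11:-→d12:-→d13:-→d14:H4 -> H4
  add 250.240.0.0/12 -> H0 at depth 12
  add 166.0.0.0/10 -> H5 at depth 10
  - 166.0.0.0/14 clear@14
  add 250.249.236.18/32 -> H4 at depth 32
  - 250.249.236.0/24 clear@24
  add 250.249.236.0/27 -> H0 at depth 27
  add 250.249.236.0/24 -> H5 at depth 24
  lookup 250.240.0.0: bits 111110101111 walk d0:-→d1:-→d2:-→d3:-→d4:-→d5:-→d6:-→d7:-→d8:-→d9:-→d10:-→d11:-→d12:H0 -> H0
  add 250.128.0.0/9 -> H5 at depth 9
  lookup 250.186.154.59: bits 111110101 walk d0:-→d1:-→d2:-→d3:-→d4:-→d5:-→d6:-→d7:-→d8:-→d9:H5 -> H5
  add 250.248.0.0/13 -> H5 at depth 13
  add 166.2.254.0/24 -> H1 at depth 24
  add 250.248.0.0/15 -> H1 at depth 15
  lookup 250.240.0.17: bits 111110101111 walk d0:-→d1:-→d2:-→d3:-→d4:-→d5:-→d6:-→d7:-→d8:-→d9:H5→d10:-→d11:-→d12:H0 -> H0
  lookup 250.249.236.5: bits 111110101111100111101100000 walk d0:-→d1:-→d2:-→d3:-→d4:-→d5:-→d6:-→d7:-→d8:-→d9:H5→d10:-→d11:-→d12:H0→d13:H5→d14:-→d15:H1→d16:-→d17:-→d18:-→d19:-→d20:-→d21:-→d22:-→d23:-→d24:H5→d25:-→d26:-→d27:H0 -> H0
  lookup 250.240.45.224: bits 111110101111 walk d0:-→d1:-→d2:-→d3:-→d4:-→d5:-→d6:-→d7:-→d8:-→d9:H5→d10:-→d11:-→d12:H0 -> H0
  add 250.249.236.18/32 -> H3 at depth 32
  add 0.0.0.0/0 -> H0 at depth 0
  add 0.0.0.0/0 -> H1 at depth 0

== LOOKUPS ==
["H4","H0","H5","H0","H0","H0"]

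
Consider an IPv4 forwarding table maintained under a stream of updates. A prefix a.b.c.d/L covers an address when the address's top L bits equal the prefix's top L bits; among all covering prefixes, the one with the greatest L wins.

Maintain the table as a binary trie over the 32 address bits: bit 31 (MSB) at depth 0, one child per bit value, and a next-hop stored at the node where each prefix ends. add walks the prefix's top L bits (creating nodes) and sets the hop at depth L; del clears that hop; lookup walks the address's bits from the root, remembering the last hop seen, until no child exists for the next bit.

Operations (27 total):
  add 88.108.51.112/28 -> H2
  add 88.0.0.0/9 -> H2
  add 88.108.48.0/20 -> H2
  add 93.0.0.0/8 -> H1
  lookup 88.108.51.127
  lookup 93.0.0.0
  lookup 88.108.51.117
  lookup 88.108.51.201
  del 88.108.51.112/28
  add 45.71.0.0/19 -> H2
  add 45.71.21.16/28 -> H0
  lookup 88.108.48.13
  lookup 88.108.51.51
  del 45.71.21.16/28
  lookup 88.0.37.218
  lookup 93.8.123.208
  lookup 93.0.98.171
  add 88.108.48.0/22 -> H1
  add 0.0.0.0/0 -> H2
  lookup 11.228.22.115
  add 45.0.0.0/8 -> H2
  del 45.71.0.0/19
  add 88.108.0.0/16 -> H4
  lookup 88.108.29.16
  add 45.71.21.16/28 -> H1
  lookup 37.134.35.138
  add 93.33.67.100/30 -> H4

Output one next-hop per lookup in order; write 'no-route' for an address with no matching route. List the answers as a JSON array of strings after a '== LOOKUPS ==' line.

Process each operation:
  add 88.108.51.112/28 -> H2 at depth 28
  add 88.0.0.0/9 -> H2 at depth 9
  add 88.108.48.0/20 -> H2 at depth 20
  add 93.0.0.0/8 -> H1 at depth 8
  lookup 88.108.51.127: bits 0101100001101100001100110111 walk d0:-→d1:-→d2:-→d3:-→d4:-→d5:-→d6:-→d7:-→d8:-→d9:H2→d10:-→d11:-→d12:-→d13:-→d14:-→d15:-→d16:-→d17:-→d18:-→d19:-→d20:H2→d21:-→d22:-→d23:-→d24:-→d25:-→d26:-→d27:-→d28:H2 -> H2
  lookup 93.0.0.0: bits 01011101 walk d0:-→d1:-→d2:-→d3:-→d4:-→d5:-→d6:-→d7:-→d8:H1 -> H1
  lookup 88.108.51.117: bits 0101100001101100001100110111 walk d0:-→d1:-→d2:-→d3:-→d4:-→d5:-→d6:-→d7:-→d8:-→d9:H2→d10:-→d11:-→d12:-→d13:-→d14:-→d15:-→d16:-→d17:-→d18:-→d19:-→d20:H2→d21:-→d22:-→d23:-→d24:-→d25:-→d26:-→d27:-→d28:H2 -> H2
  lookup 88.108.51.201: bits 010110000110110000110011 walk d0:-→d1:-→d2:-→d3:-→d4:-→d5:-→d6:-→d7:-→d8:-→d9:H2→d10:-→d11:-→d12:-→d13:-→d14:-→d15:-→d16:-→d17:-→d18:-→d19:-→d20:H2→d21:-→d22:-→d23:-→d24:- -> H2
  - 88.108.51.112/28 clear@28
  add 45.71.0.0/19 -> H2 at depth 19
  add 45.71.21.16/28 -> H0 at depth 28
  lookup 88.108.48.13: bits 0101100001101100001100 walk d0:-→d1:-→d2:-→d3:-→d4:-→d5:-→d6:-→d7:-→d8:-→d9:H2→d10:-→d11:-→d12:-→d13:-→d14:-→d15:-→d16:-→d17:-→d18:-→d19:-→d20:H2→d21:-→d22:- -> H2
  lookup 88.108.51.51: bits 0101100001101100001100110 walk d0:-→d1:-→d2:-→d3:-→d4:-→d5:-→d6:-→d7:-→d8:-→d9:H2→d10:-→d11:-→d12:-→d13:-→d14:-→d15:-→d16:-→d17:-→d18:-→d19:-→d20:H2→d21:-→d22:-→d23:-→d24:-→d25:- -> H2
  - 45.71.21.16/28 clear@28
  lookup 88.0.37.218: bits 010110000 walk d0:-→d1:-→d2:-→d3:-→d4:-→d5:-→d6:-→d7:-→d8:-→d9:H2 -> H2
  lookup 93.8.123.208: bits 01011101 walk d0:-→d1:-→d2:-→d3:-→d4:-→d5:-→d6:-→d7:-→d8:H1 -> H1
  lookup 93.0.98.171: bits 01011101 walk d0:-→d1:-→d2:-→d3:-→d4:-→d5:-→d6:-→d7:-→d8:H1 -> H1
  add 88.108.48.0/22 -> H1 at depth 22
  add 0.0.0.0/0 -> H2 at depth 0
  lookup 11.228.22.115: bits 00 walk d0:H2→d1:-→d2:- -> H2
  add 45.0.0.0/8 -> H2 at depth 8
  - 45.71.0.0/19 clear@19
  add 88.108.0.0/16 -> H4 at depth 16
  lookup 88.108.29.16: bits 010110000110110000 walk d0:H2→d1:-→d2:-→d3:-→d4:-→d5:-→d6:-→d7:-→d8:-→d9:H2→d10:-→d11:-→d12:-→d13:-→d14:-→d15:-→d16:H4→d17:-→d18:- -> H4
  add 45.71.21.16/28 -> H1 at depth 28
  lookup 37.134.35.138: bits 0010 walk d0:H2→d1:-→d2:-→d3:-→d4:- -> H2
  add 93.33.67.100/30 -> H4 at depth 30

== LOOKUPS ==
["H2","H1","H2","H2","H2","H2","H2","H1","H1","H2","H4","H2"]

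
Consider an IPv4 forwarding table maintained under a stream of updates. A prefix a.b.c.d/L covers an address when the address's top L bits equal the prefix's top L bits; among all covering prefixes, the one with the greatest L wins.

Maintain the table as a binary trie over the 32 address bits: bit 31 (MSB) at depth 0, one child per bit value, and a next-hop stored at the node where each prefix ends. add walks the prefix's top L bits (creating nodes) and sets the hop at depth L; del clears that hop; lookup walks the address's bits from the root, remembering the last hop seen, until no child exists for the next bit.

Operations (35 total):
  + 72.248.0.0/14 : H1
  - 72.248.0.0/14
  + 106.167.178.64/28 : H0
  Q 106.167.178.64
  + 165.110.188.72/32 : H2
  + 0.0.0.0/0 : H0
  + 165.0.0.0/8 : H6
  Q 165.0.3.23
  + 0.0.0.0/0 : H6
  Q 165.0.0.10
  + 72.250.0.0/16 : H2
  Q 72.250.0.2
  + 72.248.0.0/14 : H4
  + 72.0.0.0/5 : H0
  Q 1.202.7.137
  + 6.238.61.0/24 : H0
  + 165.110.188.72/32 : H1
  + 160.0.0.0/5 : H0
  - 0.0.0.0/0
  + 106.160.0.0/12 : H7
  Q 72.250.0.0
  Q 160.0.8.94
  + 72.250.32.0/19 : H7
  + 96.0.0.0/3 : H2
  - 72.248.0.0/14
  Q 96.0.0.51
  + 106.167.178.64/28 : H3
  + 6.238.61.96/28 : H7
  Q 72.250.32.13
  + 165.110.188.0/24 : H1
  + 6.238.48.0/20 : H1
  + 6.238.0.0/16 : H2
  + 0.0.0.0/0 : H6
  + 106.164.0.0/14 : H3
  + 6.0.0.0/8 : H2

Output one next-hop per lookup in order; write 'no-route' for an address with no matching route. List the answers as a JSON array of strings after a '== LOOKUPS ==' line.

Apply in order:
  + 72.248.0.0/14 (H1) depth=14
  - 72.248.0.0/14 clear@14
  + 106.167.178.64/28 (H0) depth=28
  Q 106.167.178.64: descend 0110101010100111101100100100 ; hops seen [H0] ; pick H0
  + 165.110.188.72/32 (H2) depth=32
  + 0.0.0.0/0 (H0) depth=0
  + 165.0.0.0/8 (H6) depth=8
  Q 165.0.3.23: descend 101001010 ; hops seen [H0,H6] ; pick H6
  + 0.0.0.0/0 (H6) depth=0
  Q 165.0.0.10: descend 101001010 ; hops seen [H6,H6] ; pick H6
  + 72.250.0.0/16 (H2) depth=16
  Q 72.250.0.2: descend 0100100011111010 ; hops seen [H6,H2] ; pick H2
  + 72.248.0.0/14 (H4) depth=14
  + 72.0.0.0/5 (H0) depth=5
  Q 1.202.7.137: descend 0 ; hops seen [H6] ; pick H6
  + 6.238.61.0/24 (H0) depth=24
  + 165.110.188.72/32 (H1) depth=32
  + 160.0.0.0/5 (H0) depth=5
  - 0.0.0.0/0 clear@0
  + 106.160.0.0/12 (H7) depth=12
  Q 72.250.0.0: descend 0100100011111010 ; hops seen [H0,H4,H2] ; pick H2
  Q 160.0.8.94: descend 10100 ; hops seen [H0] ; pick H0
  + 72.250.32.0/19 (H7) depth=19
  + 96.0.0.0/3 (H2) depth=3
  - 72.248.0.0/14 clear@14
  Q 96.0.0.51: descend 0110 ; hops seen [H2] ; pick H2
  + 106.167.178.64/28 (H3) depth=28
  + 6.238.61.96/28 (H7) depth=28
  Q 72.250.32.13: descend 0100100011111010001 ; hops seen [H0,H2,H7] ; pick H7
  + 165.110.188.0/24 (H1) depth=24
  + 6.238.48.0/20 (H1) depth=20
  + 6.238.0.0/16 (H2) depth=16
  + 0.0.0.0/0 (H6) depth=0
  + 106.164.0.0/14 (H3) depth=14
  + 6.0.0.0/8 (H2) depth=8

== LOOKUPS ==
["H0","H6","H6","H2","H6","H2","H0","H2","H7"]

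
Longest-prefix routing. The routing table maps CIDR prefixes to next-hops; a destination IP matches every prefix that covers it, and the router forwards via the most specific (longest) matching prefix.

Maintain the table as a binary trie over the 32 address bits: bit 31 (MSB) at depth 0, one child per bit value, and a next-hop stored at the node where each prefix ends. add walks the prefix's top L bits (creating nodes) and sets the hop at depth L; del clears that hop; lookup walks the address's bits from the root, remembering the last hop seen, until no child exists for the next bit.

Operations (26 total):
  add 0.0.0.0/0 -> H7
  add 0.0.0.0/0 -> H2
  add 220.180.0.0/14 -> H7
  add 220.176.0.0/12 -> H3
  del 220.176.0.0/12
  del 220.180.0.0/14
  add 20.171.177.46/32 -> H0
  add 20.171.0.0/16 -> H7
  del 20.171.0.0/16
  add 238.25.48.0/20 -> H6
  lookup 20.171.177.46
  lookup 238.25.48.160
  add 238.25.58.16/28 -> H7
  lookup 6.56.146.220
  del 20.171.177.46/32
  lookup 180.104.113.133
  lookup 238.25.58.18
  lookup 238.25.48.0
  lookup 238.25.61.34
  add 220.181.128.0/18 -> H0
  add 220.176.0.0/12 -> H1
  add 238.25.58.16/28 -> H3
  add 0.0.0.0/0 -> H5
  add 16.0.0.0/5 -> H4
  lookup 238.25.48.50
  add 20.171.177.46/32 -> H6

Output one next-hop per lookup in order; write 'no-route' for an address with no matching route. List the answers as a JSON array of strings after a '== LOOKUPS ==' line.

Apply in order:
  add 0.0.0.0/0 -> H7 at depth 0
  add 0.0.0.0/0 -> H2 at depth 0
  add 220.180.0.0/14 -> H7 at depth 14
  add 220.176.0.0/12 -> H3 at depth 12
  del 220.176.0.0/12 (clear depth 12)
  del 220.180.0.0/14 (clear depth 14)
  add 20.171.177.46/32 -> H0 at depth 32
  add 20.171.0.0/16 -> H7 at depth 16
  del 20.171.0.0/16 (clear depth 16)
  add 238.25.48.0/20 -> H6 at depth 20
  lookup 20.171.177.46: bits 00010100101010111011000100101110 walk d0:H2→d1:-→d2:-→d3:-→d4:-→d5:-→d6:-→d7:-→d8:-→d9:-→d10:-→d11:-→d12:-→d13:-→d14:-→d15:-→d16:-→d17:-→d18:-→d19:-→d20:-→d21:-→d22:-→d23:-→d24:-→d25:-→d26:-→d27:-→d28:-→d29:-→d30:-→d31:-→d32:H0 -> H0
  lookup 238.25.48.160: bits 11101110000110010011 walk d0:H2→d1:-→d2:-→d3:-→d4:-→d5:-→d6:-→d7:-→d8:-→d9:-→d10:-→d11:-→d12:-→d13:-→d14:-→d15:-→d16:-→d17:-→d18:-→d19:-→d20:H6 -> H6
  add 238.25.58.16/28 -> H7 at depth 28
  lookup 6.56.146.220: bits 000 walk d0:H2→d1:-→d2:-→d3:- -> H2
  del 20.171.177.46/32 (clear depth 32)
  lookup 180.104.113.133: bits 1 walk d0:H2→d1:- -> H2
  lookup 238.25.58.18: bits 1110111000011001001110100001 walk d0:H2→d1:-→d2:-→d3:-→d4:-→d5:-→d6:-→d7:-→d8:-→d9:-→d10:-→d11:-→d12:-→d13:-→d14:-→d15:-→d16:-→d17:-→d18:-→d19:-→d20:H6→d21:-→d22:-→d23:-→d24:-→d25:-→d26:-→d27:-→d28:H7 -> H7
  lookup 238.25.48.0: bits 11101110000110010011 walk d0:H2→d1:-→d2:-→d3:-→d4:-→d5:-→d6:-→d7:-→d8:-→d9:-→d10:-→d11:-→d12:-→d13:-→d14:-→d15:-→d16:-→d17:-→d18:-→d19:-→d20:H6 -> H6
  lookup 238.25.61.34: bits 111011100001100100111 walk d0:H2→d1:-→d2:-→d3:-→d4:-→d5:-→d6:-→d7:-→d8:-→d9:-→d10:-→d11:-→d12:-→d13:-→d14:-→d15:-→d16:-→d17:-→d18:-→d19:-→d20:H6→d21:- -> H6
  add 220.181.128.0/18 -> H0 at depth 18
  add 220.176.0.0/12 -> H1 at depth 12
  add 238.25.58.16/28 -> H3 at depth 28
  add 0.0.0.0/0 -> H5 at depth 0
  add 16.0.0.0/5 -> H4 at depth 5
  lookup 238.25.48.50: bits 11101110000110010011 walk d0:H5→d1:-→d2:-→d3:-→d4:-→d5:-→d6:-→d7:-→d8:-→d9:-→d10:-→d11:-→d12:-→d13:-→d14:-→d15:-→d16:-→d17:-→d18:-→d19:-→d20:H6 -> H6
  add 20.171.177.46/32 -> H6 at depth 32

== LOOKUPS ==
["H0","H6","H2","H2","H7","H6","H6","H6"]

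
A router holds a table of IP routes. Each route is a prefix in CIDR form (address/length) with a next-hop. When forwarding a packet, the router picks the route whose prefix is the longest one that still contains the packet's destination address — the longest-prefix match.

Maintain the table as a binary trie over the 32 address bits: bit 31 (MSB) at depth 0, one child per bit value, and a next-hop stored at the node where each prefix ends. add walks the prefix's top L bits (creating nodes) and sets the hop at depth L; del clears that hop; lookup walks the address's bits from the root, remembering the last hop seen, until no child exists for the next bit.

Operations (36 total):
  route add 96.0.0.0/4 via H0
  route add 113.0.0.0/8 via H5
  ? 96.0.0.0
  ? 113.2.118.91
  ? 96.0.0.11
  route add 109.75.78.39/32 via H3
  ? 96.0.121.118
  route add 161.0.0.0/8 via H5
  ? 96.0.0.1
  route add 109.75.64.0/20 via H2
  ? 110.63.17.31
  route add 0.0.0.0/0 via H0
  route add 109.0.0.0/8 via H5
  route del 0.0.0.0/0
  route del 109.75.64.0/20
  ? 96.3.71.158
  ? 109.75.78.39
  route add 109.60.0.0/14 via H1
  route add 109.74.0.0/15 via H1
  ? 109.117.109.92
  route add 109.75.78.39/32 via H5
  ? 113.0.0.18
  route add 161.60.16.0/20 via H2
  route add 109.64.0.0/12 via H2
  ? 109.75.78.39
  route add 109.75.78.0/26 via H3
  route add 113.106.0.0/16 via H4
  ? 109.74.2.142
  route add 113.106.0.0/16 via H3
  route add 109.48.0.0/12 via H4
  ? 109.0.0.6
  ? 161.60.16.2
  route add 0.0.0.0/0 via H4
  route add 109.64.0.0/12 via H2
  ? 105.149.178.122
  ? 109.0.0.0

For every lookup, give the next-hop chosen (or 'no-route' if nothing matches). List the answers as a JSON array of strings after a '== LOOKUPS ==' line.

Process each operation:
  + 96.0.0.0/4 (H0) depth=4
  + 113.0.0.0/8 (H5) depth=8
  ? 96.0.0.0  path d0:-→d1:-→d2:-→d3:-→d4:H0  best=H0
  ? 113.2.118.91  path d0:-→d1:-→d2:-→d3:-→d4:-→d5:-→d6:-→d7:-→d8:H5  best=H5
  ? 96.0.0.11  path d0:-→d1:-→d2:-→d3:-→d4:H0  best=H0
  + 109.75.78.39/32 (H3) depth=32
  ? 96.0.121.118  path d0:-→d1:-→d2:-→d3:-→d4:H0  best=H0
  + 161.0.0.0/8 (H5) depth=8
  ? 96.0.0.1  path d0:-→d1:-→d2:-→d3:-→d4:H0  best=H0
  + 109.75.64.0/20 (H2) depth=20
  ? 110.63.17.31  path d0:-→d1:-→d2:-→d3:-→d4:H0→d5:-→d6:-  best=H0
  + 0.0.0.0/0 (H0) depth=0
  + 109.0.0.0/8 (H5) depth=8
  - 0.0.0.0/0 clear@0
  - 109.75.64.0/20 clear@20
  ? 96.3.71.158  path d0:-→d1:-→d2:-→d3:-→d4:H0  best=H0
  ? 109.75.78.39  path d0:-→d1:-→d2:-→d3:-→d4:H0→d5:-→d6:-→d7:-→d8:H5→d9:-→d10:-→d11:-→d12:-→d13:-→d14:-→d15:-→d16:-→d17:-→d18:-→d19:-→d20:-→d21:-→d22:-→d23:-→d24:-→d25:-→d26:-→d27:-→d28:-→d29:-→d30:-→d31:-→d32:H3  best=H3
  + 109.60.0.0/14 (H1) depth=14
  + 109.74.0.0/15 (H1) depth=15
  ? 109.117.109.92  path d0:-→d1:-→d2:-→d3:-→d4:H0→d5:-→d6:-→d7:-→d8:H5→d9:-→d10:-  best=H5
  + 109.75.78.39/32 (H5) depth=32
  ? 113.0.0.18  path d0:-→d1:-→d2:-→d3:-→d4:-→d5:-→d6:-→d7:-→d8:H5  best=H5
  + 161.60.16.0/20 (H2) depth=20
  + 109.64.0.0/12 (H2) depth=12
  ? 109.75.78.39  path d0:-→d1:-→d2:-→d3:-→d4:H0→d5:-→d6:-→d7:-→d8:H5→d9:-→d10:-→d11:-→d12:H2→d13:-→d14:-→d15:H1→d16:-→d17:-→d18:-→d19:-→d20:-→d21:-→d22:-→d23:-→d24:-→d25:-→d26:-→d27:-→d28:-→d29:-→d30:-→d31:-→d32:H5  best=H5
  + 109.75.78.0/26 (H3) depth=26
  + 113.106.0.0/16 (H4) depth=16
  ? 109.74.2.142  path d0:-→d1:-→d2:-→d3:-→d4:H0→d5:-→d6:-→d7:-→d8:H5→d9:-→d10:-→d11:-→d12:H2→d13:-→d14:-→d15:H1  best=H1
  + 113.106.0.0/16 (H3) depth=16
  + 109.48.0.0/12 (H4) depth=12
  ? 109.0.0.6  path d0:-→d1:-→d2:-→d3:-→d4:H0→d5:-→d6:-→d7:-→d8:H5→d9:-→d10:-  best=H5
  ? 161.60.16.2  path d0:-→d1:-→d2:-→d3:-→d4:-→d5:-→d6:-→d7:-→d8:H5→d9:-→d10:-→d11:-→d12:-→d13:-→d14:-→d15:-→d16:-→d17:-→d18:-→d19:-→d20:H2  best=H2
  + 0.0.0.0/0 (H4) depth=0
  + 109.64.0.0/12 (H2) depth=12
  ? 105.149.178.122  path d0:H4→d1:-→d2:-→d3:-→d4:H0→d5:-  best=H0
  ? 109.0.0.0  path d0:H4→d1:-→d2:-→d3:-→d4:H0→d5:-→d6:-→d7:-→d8:H5→d9:-→d10:-  best=H5

== LOOKUPS ==
["H0","H5","H0","H0","H0","H0","H0","H3","H5","H5","H5","H1","H5","H2","H0","H5"]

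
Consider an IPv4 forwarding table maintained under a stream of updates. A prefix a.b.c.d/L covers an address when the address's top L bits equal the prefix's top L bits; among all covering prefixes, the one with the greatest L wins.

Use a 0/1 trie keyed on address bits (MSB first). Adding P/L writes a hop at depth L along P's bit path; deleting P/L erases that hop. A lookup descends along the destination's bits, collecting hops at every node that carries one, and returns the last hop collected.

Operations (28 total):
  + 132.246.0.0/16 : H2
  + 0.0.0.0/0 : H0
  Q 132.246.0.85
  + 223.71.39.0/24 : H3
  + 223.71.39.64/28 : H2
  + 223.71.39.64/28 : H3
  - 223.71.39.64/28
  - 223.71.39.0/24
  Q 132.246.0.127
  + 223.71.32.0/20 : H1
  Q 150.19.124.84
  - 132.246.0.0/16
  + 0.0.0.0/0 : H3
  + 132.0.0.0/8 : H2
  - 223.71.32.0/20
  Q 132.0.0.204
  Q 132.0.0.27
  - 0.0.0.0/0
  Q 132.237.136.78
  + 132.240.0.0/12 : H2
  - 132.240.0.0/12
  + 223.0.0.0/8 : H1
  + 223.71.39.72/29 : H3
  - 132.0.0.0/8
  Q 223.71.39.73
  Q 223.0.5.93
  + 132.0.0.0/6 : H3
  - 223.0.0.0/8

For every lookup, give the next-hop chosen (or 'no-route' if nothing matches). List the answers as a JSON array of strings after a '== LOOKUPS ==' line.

Apply in order:
  + 132.246.0.0/16 (H2) depth=16
  + 0.0.0.0/0 (H0) depth=0
  ? 132.246.0.85  path d0:H0→d1:-→d2:-→d3:-→d4:-→d5:-→d6:-→d7:-→d8:-→d9:-→d10:-→d11:-→d12:-→d13:-→d14:-→d15:-→d16:H2  best=H2
  + 223.71.39.0/24 (H3) depth=24
  + 223.71.39.64/28 (H2) depth=28
  + 223.71.39.64/28 (H3) depth=28
  del 223.71.39.64/28 (clear depth 28)
  del 223.71.39.0/24 (clear depth 24)
  ? 132.246.0.127  path d0:H0→d1:-→d2:-→d3:-→d4:-→d5:-→d6:-→d7:-→d8:-→d9:-→d10:-→d11:-→d12:-→d13:-→d14:-→d15:-→d16:H2  best=H2
  + 223.71.32.0/20 (H1) depth=20
  ? 150.19.124.84  path d0:H0→d1:-→d2:-→d3:-  best=H0
  del 132.246.0.0/16 (clear depth 16)
  + 0.0.0.0/0 (H3) depth=0
  + 132.0.0.0/8 (H2) depth=8
  del 223.71.32.0/20 (clear depth 20)
  ? 132.0.0.204  path d0:H3→d1:-→d2:-→d3:-→d4:-→d5:-→d6:-→d7:-→d8:H2  best=H2
  ? 132.0.0.27  path d0:H3→d1:-→d2:-→d3:-→d4:-→d5:-→d6:-→d7:-→d8:H2  best=H2
  del 0.0.0.0/0 (clear depth 0)
  ? 132.237.136.78  path d0:-→d1:-→d2:-→d3:-→d4:-→d5:-→d6:-→d7:-→d8:H2→d9:-→d10:-→d11:-  best=H2
  + 132.240.0.0/12 (H2) depth=12
  del 132.240.0.0/12 (clear depth 12)
  + 223.0.0.0/8 (H1) depth=8
  + 223.71.39.72/29 (H3) depth=29
  del 132.0.0.0/8 (clear depth 8)
  ? 223.71.39.73  path d0:-→d1:-→d2:-→d3:-→d4:-→d5:-→d6:-→d7:-→d8:H1→d9:-→d10:-→d11:-→d12:-→d13:-→d14:-→d15:-→d16:-→d17:-→d18:-→d19:-→d20:-→d21:-→d22:-→d23:-→d24:-→d25:-→d26:-→d27:-→d28:-→d29:H3  best=H3
  ? 223.0.5.93  path d0:-→d1:-→d2:-→d3:-→d4:-→d5:-→d6:-→d7:-→d8:H1→d9:-  best=H1
  + 132.0.0.0/6 (H3) depth=6
  del 223.0.0.0/8 (clear depth 8)

== LOOKUPS ==
["H2","H2","H0","H2","H2","H2","H3","H1"]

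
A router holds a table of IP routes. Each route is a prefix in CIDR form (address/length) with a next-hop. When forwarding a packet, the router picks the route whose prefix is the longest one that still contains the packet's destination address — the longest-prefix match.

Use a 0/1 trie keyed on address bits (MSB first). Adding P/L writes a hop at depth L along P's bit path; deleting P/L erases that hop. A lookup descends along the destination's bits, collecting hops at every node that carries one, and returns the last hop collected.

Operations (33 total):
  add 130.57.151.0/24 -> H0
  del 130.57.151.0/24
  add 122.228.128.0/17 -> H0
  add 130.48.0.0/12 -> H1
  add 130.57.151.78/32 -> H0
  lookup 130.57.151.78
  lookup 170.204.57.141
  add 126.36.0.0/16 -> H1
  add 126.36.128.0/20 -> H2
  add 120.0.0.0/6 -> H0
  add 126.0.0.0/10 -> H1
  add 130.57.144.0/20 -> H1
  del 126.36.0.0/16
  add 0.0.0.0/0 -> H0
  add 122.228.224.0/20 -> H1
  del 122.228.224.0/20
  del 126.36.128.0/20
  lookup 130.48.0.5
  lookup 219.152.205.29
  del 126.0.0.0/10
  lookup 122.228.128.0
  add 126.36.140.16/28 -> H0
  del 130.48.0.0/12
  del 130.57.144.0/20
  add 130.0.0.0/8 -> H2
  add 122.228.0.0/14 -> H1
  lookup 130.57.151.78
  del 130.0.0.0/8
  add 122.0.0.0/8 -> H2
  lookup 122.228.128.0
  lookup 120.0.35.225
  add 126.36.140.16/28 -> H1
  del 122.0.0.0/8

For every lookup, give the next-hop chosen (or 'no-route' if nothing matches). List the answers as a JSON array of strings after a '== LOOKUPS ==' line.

Process each operation:
  add 130.57.151.0/24 -> H0 at depth 24
  - 130.57.151.0/24 clear@24
  add 122.228.128.0/17 -> H0 at depth 17
  add 130.48.0.0/12 -> H1 at depth 12
  add 130.57.151.78/32 -> H0 at depth 32
  lookup 130.57.151.78: bits 10000010001110011001011101001110 walk d0:-→d1:-→d2:-→d3:-→d4:-→d5:-→d6:-→d7:-→d8:-→d9:-→d10:-→d11:-→d12:H1→d13:-→d14:-→d15:-→d16:-→d17:-→d18:-→d19:-→d20:-→d21:-→d22:-→d23:-→d24:-→d25:-→d26:-→d27:-→d28:-→d29:-→d30:-→d31:-→d32:H0 -> H0
  lookup 170.204.57.141: bits 10 walk d0:-→d1:-→d2:- -> no-route
  add 126.36.0.0/16 -> H1 at depth 16
  add 126.36.128.0/20 -> H2 at depth 20
  add 120.0.0.0/6 -> H0 at depth 6
  add 126.0.0.0/10 -> H1 at depth 10
  add 130.57.144.0/20 -> H1 at depth 20
  - 126.36.0.0/16 clear@16
  add 0.0.0.0/0 -> H0 at depth 0
  add 122.228.224.0/20 -> H1 at depth 20
  - 122.228.224.0/20 clear@20
  - 126.36.128.0/20 clear@20
  lookup 130.48.0.5: bits 100000100011 walk d0:H0→d1:-→d2:-→d3:-→d4:-→d5:-→d6:-→d7:-→d8:-→d9:-→d10:-→d11:-→d12:H1 -> H1
  lookup 219.152.205.29: bits 1 walk d0:H0→d1:- -> H0
  - 126.0.0.0/10 clear@10
  lookup 122.228.128.0: bits 01111010111001001 walk d0:H0→d1:-→d2:-→d3:-→d4:-→d5:-→d6:H0→d7:-→d8:-→d9:-→d10:-→d11:-→d12:-→d13:-→d14:-→d15:-→d16:-→d17:H0 -> H0
  add 126.36.140.16/28 -> H0 at depth 28
  - 130.48.0.0/12 clear@12
  - 130.57.144.0/20 clear@20
  add 130.0.0.0/8 -> H2 at depth 8
  add 122.228.0.0/14 -> H1 at depth 14
  lookup 130.57.151.78: bits 10000010001110011001011101001110 walk d0:H0→d1:-→d2:-→d3:-→d4:-→d5:-→d6:-→d7:-→d8:H2→d9:-→d10:-→d11:-→d12:-→d13:-→d14:-→d15:-→d16:-→d17:-→d18:-→d19:-→d20:-→d21:-→d22:-→d23:-→d24:-→d25:-→d26:-→d27:-→d28:-→d29:-→d30:-→d31:-→d32:H0 -> H0
  - 130.0.0.0/8 clear@8
  add 122.0.0.0/8 -> H2 at depth 8
  lookup 122.228.128.0: bits 01111010111001001 walk d0:H0→d1:-→d2:-→d3:-→d4:-→d5:-→d6:H0→d7:-→d8:H2→d9:-→d10:-→d11:-→d12:-→d13:-→d14:H1→d15:-→d16:-→d17:H0 -> H0
  lookup 120.0.35.225: bits 011110 walk d0:H0→d1:-→d2:-→d3:-→d4:-→d5:-→d6:H0 -> H0
  add 126.36.140.16/28 -> H1 at depth 28
  - 122.0.0.0/8 clear@8

== LOOKUPS ==
["H0","no-route","H1","H0","H0","H0","H0","H0"]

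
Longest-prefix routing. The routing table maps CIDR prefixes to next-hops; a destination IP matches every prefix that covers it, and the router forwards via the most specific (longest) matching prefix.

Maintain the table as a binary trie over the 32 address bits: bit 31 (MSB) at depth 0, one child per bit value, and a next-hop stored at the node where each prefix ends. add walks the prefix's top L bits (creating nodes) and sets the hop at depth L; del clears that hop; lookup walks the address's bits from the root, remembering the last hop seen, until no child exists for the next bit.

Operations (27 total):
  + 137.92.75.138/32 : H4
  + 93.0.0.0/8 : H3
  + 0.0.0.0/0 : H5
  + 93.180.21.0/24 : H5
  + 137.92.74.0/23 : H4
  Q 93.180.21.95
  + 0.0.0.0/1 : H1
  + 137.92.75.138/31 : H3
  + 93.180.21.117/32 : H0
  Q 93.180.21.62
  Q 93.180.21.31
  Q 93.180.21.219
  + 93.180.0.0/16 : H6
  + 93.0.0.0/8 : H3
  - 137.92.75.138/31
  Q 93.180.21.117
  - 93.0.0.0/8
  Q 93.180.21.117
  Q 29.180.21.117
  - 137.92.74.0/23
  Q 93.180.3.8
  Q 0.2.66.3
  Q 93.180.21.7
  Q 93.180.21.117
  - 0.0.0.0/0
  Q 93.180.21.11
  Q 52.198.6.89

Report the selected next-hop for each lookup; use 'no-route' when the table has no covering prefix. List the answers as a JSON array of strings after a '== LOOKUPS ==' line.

Apply in order:
  add 137.92.75.138/32 -> H4 at depth 32
  add 93.0.0.0/8 -> H3 at depth 8
  add 0.0.0.0/0 -> H5 at depth 0
  add 93.180.21.0/24 -> H5 at depth 24
  add 137.92.74.0/23 -> H4 at depth 23
  Q 93.180.21.95: descend 010111011011010000010101 ; hops seen [H5,H3,H5] ; pick H5
  add 0.0.0.0/1 -> H1 at depth 1
  add 137.92.75.138/31 -> H3 at depth 31
  add 93.180.21.117/32 -> H0 at depth 32
  Q 93.180.21.62: descend 0101110110110100000101010 ; hops seen [H5,H1,H3,H5] ; pick H5
  Q 93.180.21.31: descend 0101110110110100000101010 ; hops seen [H5,H1,H3,H5] ; pick H5
  Q 93.180.21.219: descend 010111011011010000010101 ; hops seen [H5,H1,H3,H5] ; pick H5
  add 93.180.0.0/16 -> H6 at depth 16
  add 93.0.0.0/8 -> H3 at depth 8
  - 137.92.75.138/31 clear@31
  Q 93.180.21.117: descend 01011101101101000001010101110101 ; hops seen [H5,H1,H3,H6,H5,H0] ; pick H0
  - 93.0.0.0/8 clear@8
  Q 93.180.21.117: descend 01011101101101000001010101110101 ; hops seen [H5,H1,H6,H5,H0] ; pick H0
  Q 29.180.21.117: descend 0 ; hops seen [H5,H1] ; pick H1
  - 137.92.74.0/23 clear@23
  Q 93.180.3.8: descend 0101110110110100000 ; hops seen [H5,H1,H6] ; pick H6
  Q 0.2.66.3: descend 0 ; hops seen [H5,H1] ; pick H1
  Q 93.180.21.7: descend 0101110110110100000101010 ; hops seen [H5,H1,H6,H5] ; pick H5
  Q 93.180.21.117: descend 01011101101101000001010101110101 ; hops seen [H5,H1,H6,H5,H0] ; pick H0
  - 0.0.0.0/0 clear@0
  Q 93.180.21.11: descend 0101110110110100000101010 ; hops seen [H1,H6,H5] ; pick H5
  Q 52.198.6.89: descend 0 ; hops seen [H1] ; pick H1

== LOOKUPS ==
["H5","H5","H5","H5","H0","H0","H1","H6","H1","H5","H0","H5","H1"]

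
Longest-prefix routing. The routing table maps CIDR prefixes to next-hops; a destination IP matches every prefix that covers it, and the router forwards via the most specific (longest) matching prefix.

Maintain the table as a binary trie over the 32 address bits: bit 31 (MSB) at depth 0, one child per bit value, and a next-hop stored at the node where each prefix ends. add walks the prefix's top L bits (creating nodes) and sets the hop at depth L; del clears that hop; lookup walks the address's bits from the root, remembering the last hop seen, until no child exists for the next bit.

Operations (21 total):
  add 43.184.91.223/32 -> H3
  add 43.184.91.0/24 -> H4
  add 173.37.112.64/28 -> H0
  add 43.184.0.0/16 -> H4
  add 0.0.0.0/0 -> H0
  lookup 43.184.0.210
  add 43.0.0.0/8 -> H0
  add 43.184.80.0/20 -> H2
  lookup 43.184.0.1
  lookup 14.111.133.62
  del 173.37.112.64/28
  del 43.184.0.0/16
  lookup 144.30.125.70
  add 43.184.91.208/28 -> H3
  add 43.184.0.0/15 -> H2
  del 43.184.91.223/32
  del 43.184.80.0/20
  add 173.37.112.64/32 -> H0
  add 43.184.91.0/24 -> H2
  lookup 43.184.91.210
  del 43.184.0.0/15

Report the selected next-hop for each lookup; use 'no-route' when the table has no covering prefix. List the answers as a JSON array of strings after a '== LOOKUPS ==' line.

Apply in order:
  + 43.184.91.223/32 (H3) depth=32
  + 43.184.91.0/24 (H4) depth=24
  + 173.37.112.64/28 (H0) depth=28
  + 43.184.0.0/16 (H4) depth=16
  + 0.0.0.0/0 (H0) depth=0
  ? 43.184.0.210  path d0:H0→d1:-→d2:-→d3:-→d4:-→d5:-→d6:-→d7:-→d8:-→d9:-→d10:-→d11:-→d12:-→d13:-→d14:-→d15:-→d16:H4→d17:-  best=H4
  + 43.0.0.0/8 (H0) depth=8
  + 43.184.80.0/20 (H2) depth=20
  ? 43.184.0.1  path d0:H0→d1:-→d2:-→d3:-→d4:-→d5:-→d6:-→d7:-→d8:H0→d9:-→d10:-→d11:-→d12:-→d13:-→d14:-→d15:-→d16:H4→d17:-  best=H4
  ? 14.111.133.62  path d0:H0→d1:-→d2:-  best=H0
  - 173.37.112.64/28 clear@28
  - 43.184.0.0/16 clear@16
  ? 144.30.125.70  path d0:H0→d1:-→d2:-  best=H0
  + 43.184.91.208/28 (H3) depth=28
  + 43.184.0.0/15 (H2) depth=15
  - 43.184.91.223/32 clear@32
  - 43.184.80.0/20 clear@20
  + 173.37.112.64/32 (H0) depth=32
  + 43.184.91.0/24 (H2) depth=24
  ? 43.184.91.210  path d0:H0→d1:-→d2:-→d3:-→d4:-→d5:-→d6:-→d7:-→d8:H0→d9:-→d10:-→d11:-→d12:-→d13:-→d14:-→d15:H2→d16:-→d17:-→d18:-→d19:-→d20:-→d21:-→d22:-→d23:-→d24:H2→d25:-→d26:-→d27:-→d28:H3  best=H3
  - 43.184.0.0/15 clear@15

== LOOKUPS ==
["H4","H4","H0","H0","H3"]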